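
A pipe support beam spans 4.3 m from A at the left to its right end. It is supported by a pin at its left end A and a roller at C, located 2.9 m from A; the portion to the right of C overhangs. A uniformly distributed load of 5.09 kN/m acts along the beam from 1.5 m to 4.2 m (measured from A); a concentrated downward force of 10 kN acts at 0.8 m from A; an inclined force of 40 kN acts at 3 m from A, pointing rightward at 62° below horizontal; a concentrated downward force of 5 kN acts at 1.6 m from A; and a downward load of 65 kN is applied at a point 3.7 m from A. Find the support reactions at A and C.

A_x = -18.78 kN, A_y = -9.429 kN, C_y = 138.5 kN

Resultant of the distributed load: 5.09 × 2.7 = 13.743 kN at 2.85 m from A.
ΣM about A: C_y·2.9 − (5.09·2.7)·2.85 − 10·0.8 − 40·sin62°·3 − 5·1.6 − 65·3.7 = 0 → C_y = 401.621/2.9 = 138.49 ≈ 138.5 kN.
ΣF_y = 0: A_y + 138.49 − 5.09·2.7 − 10 − 40·sin62° − 5 − 65 = 0 → A_y = -9.429 kN.
ΣF_x = 0: A_x + 40·cos62° = 0 → A_x = -18.78 kN.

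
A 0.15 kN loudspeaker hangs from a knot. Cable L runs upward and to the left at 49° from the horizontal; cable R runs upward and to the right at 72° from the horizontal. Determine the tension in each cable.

ΣF_x = 0: −T_L·cos49° + T_R·cos72° = 0 → T_R = 2.12305·T_L.
ΣF_y = 0: T_L·sin49° + T_R·sin72° = 0.15.
Substitute: T_L·(0.75471 + 2.12305·0.951057) = 0.15 → T_L = 0.0540764 ≈ 0.05408 kN.
Then T_R = 2.12305 × 0.0540764 = 0.1148 kN.

T_L = 0.05408 kN, T_R = 0.1148 kN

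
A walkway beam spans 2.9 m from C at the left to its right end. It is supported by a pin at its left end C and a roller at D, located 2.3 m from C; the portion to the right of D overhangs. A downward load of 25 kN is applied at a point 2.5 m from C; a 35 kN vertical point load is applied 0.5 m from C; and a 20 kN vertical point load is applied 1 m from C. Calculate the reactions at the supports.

ΣM about C: D_y·2.3 − 25·2.5 − 35·0.5 − 20·1 = 0 → D_y = 100/2.3 = 43.4783 ≈ 43.48 kN.
ΣF_y = 0: C_y + 43.4783 − 25 − 35 − 20 = 0 → C_y = 36.52 kN.
ΣF_x = 0: no horizontal applied forces, so C_x = 0.

C_x = 0, C_y = 36.52 kN, D_y = 43.48 kN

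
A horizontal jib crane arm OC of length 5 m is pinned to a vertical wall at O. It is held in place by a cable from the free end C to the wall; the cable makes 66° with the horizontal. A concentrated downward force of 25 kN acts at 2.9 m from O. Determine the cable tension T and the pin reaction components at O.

T = 15.87 kN, O_x = 6.456 kN, O_y = 10.50 kN

ΣM about O: T·sin66°·5 − 25·2.9 = 0 → T = 72.5/(5·0.913545) = 15.8722 ≈ 15.87 kN.
ΣF_x = 0: O_x − T·cos66° = 0 → O_x = 15.8722 × 0.406737 = 6.456 kN.
ΣF_y = 0: O_y + T·sin66° − 25 = 0 → O_y = 25 − 15.8722 × 0.913545 = 10.50 kN.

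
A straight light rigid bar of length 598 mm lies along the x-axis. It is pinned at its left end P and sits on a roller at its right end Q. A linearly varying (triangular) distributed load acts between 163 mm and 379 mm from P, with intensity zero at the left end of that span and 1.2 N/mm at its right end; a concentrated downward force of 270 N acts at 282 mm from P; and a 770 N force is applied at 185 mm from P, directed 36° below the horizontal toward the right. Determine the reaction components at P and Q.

P_x = -622.9 N, P_y = 518.3 N, Q_y = 333.9 N

Resultant of the triangular load: ½ × 1.2 × 216 = 129.6 N, acting at 307 mm from P (one-third of the span from the peak).
Moments about P: Q_y·598 − (½·1.2·216)·307 − 270·282 − 770·sin36°·185 = 0 → Q_y = 199657/598 = 333.875 ≈ 333.9 N.
ΣF_y = 0: P_y + 333.875 − ½·1.2·216 − 270 − 770·sin36° = 0 → P_y = 518.3 N.
ΣF_x = 0: P_x + 770·cos36° = 0 → P_x = -622.9 N.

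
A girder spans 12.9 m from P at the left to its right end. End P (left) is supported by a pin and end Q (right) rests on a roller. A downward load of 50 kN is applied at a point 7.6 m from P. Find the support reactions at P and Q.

P_x = 0, P_y = 20.54 kN, Q_y = 29.46 kN

ΣM about P: Q_y·12.9 − 50·7.6 = 0 → Q_y = 380/12.9 = 29.4574 ≈ 29.46 kN.
ΣF_y = 0: P_y + 29.4574 − 50 = 0 → P_y = 20.54 kN.
ΣF_x = 0: no horizontal applied forces, so P_x = 0.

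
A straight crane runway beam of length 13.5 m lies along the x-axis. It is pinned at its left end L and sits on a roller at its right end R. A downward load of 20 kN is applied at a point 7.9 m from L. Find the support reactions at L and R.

ΣM about L: R_y·13.5 − 20·7.9 = 0 → R_y = 158/13.5 = 11.7037 ≈ 11.70 kN.
ΣF_y = 0: L_y + 11.7037 − 20 = 0 → L_y = 8.296 kN.
ΣF_x = 0: no horizontal applied forces, so L_x = 0.

L_x = 0, L_y = 8.296 kN, R_y = 11.70 kN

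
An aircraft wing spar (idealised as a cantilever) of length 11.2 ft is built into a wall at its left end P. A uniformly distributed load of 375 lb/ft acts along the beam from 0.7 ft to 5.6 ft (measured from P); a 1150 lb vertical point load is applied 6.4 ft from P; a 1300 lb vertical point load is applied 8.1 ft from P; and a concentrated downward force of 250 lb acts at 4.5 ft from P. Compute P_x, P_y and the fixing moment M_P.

P_x = 0, P_y = 4538 lb, M_P = 24800 lb·ft

Resultant of the distributed load: 375 × 4.9 = 1837.5 lb at 3.15 ft from P.
ΣF_x = 0: P_x = 0.
ΣF_y = 0: P_y − 375·4.9 − 1150 − 1300 − 250 = 0 → P_y = 4538 lb.
ΣM about P: M_P − (375·4.9)·3.15 − 1150·6.4 − 1300·8.1 − 250·4.5 = 0 → M_P = 24800 lb·ft.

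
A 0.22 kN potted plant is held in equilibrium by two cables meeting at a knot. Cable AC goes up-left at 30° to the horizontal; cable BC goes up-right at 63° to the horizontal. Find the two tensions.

T_AC = 0.1000 kN, T_BC = 0.1908 kN

ΣF_x = 0: −T_AC·cos30° + T_BC·cos63° = 0 → T_BC = 1.90758·T_AC.
ΣF_y = 0: T_AC·sin30° + T_BC·sin63° = 0.22.
Substitute: T_AC·(0.5 + 1.90758·0.891007) = 0.22 → T_AC = 0.100015 ≈ 0.1000 kN.
Then T_BC = 1.90758 × 0.100015 = 0.1908 kN.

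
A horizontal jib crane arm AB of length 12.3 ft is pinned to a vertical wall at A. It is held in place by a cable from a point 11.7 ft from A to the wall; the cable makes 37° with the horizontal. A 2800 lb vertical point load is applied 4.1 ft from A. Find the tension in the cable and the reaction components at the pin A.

T = 1630 lb, A_x = 1302 lb, A_y = 1819 lb

ΣM about A: T·sin37°·11.7 − 2800·4.1 = 0 → T = 11480/(11.7·0.601815) = 1630.4 ≈ 1630 lb.
ΣF_x = 0: A_x − T·cos37° = 0 → A_x = 1630.4 × 0.798636 = 1302 lb.
ΣF_y = 0: A_y + T·sin37° − 2800 = 0 → A_y = 2800 − 1630.4 × 0.601815 = 1819 lb.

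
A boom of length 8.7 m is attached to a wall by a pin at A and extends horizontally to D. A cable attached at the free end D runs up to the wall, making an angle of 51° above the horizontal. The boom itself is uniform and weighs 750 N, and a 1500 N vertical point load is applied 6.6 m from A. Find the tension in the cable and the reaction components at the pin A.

ΣM about A: T·sin51°·8.7 − 750·4.35 − 1500·6.6 = 0 → T = 13162.5/(8.7·0.777146) = 1946.78 ≈ 1947 N.
ΣF_x = 0: A_x − T·cos51° = 0 → A_x = 1946.78 × 0.62932 = 1225 N.
ΣF_y = 0: A_y + T·sin51° − 750 − 1500 = 0 → A_y = 2250 − 1946.78 × 0.777146 = 737.1 N.

T = 1947 N, A_x = 1225 N, A_y = 737.1 N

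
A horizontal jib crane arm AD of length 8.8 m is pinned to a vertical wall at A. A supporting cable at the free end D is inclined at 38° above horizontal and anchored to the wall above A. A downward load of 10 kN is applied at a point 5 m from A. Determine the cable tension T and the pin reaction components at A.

T = 9.229 kN, A_x = 7.272 kN, A_y = 4.318 kN

ΣM about A: T·sin38°·8.8 − 10·5 = 0 → T = 50/(8.8·0.615661) = 9.22881 ≈ 9.229 kN.
ΣF_x = 0: A_x − T·cos38° = 0 → A_x = 9.22881 × 0.788011 = 7.272 kN.
ΣF_y = 0: A_y + T·sin38° − 10 = 0 → A_y = 10 − 9.22881 × 0.615661 = 4.318 kN.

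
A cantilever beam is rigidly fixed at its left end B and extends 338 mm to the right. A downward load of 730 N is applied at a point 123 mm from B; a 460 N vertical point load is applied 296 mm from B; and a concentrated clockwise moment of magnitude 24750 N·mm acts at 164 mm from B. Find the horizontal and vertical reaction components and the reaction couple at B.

ΣF_x = 0: B_x = 0.
ΣF_y = 0: B_y − 730 − 460 = 0 → B_y = 1190 N.
ΣM about B: M_B − 730·123 − 460·296 − 24750 = 0 → M_B = 250700 N·mm.

B_x = 0, B_y = 1190 N, M_B = 250700 N·mm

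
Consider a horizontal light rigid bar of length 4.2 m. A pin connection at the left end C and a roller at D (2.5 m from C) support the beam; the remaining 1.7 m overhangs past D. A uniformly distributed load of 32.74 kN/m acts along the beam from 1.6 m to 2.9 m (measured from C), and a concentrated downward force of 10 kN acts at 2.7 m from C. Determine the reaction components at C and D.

Resultant of the distributed load: 32.74 × 1.3 = 42.562 kN at 2.25 m from C.
ΣM about C: D_y·2.5 − (32.74·1.3)·2.25 − 10·2.7 = 0 → D_y = 122.7645/2.5 = 49.1058 ≈ 49.11 kN.
ΣF_y = 0: C_y + 49.1058 − 32.74·1.3 − 10 = 0 → C_y = 3.456 kN.
ΣF_x = 0: no horizontal applied forces, so C_x = 0.

C_x = 0, C_y = 3.456 kN, D_y = 49.11 kN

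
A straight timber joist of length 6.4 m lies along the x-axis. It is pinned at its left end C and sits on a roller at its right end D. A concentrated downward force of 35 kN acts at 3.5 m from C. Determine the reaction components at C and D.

C_x = 0, C_y = 15.86 kN, D_y = 19.14 kN

Taking moments about C: D_y·6.4 − 35·3.5 = 0 → D_y = 122.5/6.4 = 19.1406 ≈ 19.14 kN.
ΣF_y = 0: C_y + 19.1406 − 35 = 0 → C_y = 15.86 kN.
ΣF_x = 0: no horizontal applied forces, so C_x = 0.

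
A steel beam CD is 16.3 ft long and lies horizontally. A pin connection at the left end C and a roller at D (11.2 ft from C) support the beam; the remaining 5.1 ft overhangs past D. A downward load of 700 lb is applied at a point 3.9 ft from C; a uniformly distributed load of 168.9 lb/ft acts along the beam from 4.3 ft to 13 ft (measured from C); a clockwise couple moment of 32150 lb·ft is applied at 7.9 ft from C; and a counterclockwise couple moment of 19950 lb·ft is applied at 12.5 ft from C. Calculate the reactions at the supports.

C_x = 0, C_y = -298.5 lb, D_y = 2468 lb

Resultant of the distributed load: 168.9 × 8.7 = 1469.43 lb at 8.65 ft from C.
Moments about C: D_y·11.2 − 700·3.9 − (168.9·8.7)·8.65 − 32150 + 19950 = 0 → D_y = 27640.5695/11.2 = 2467.91 ≈ 2468 lb.
ΣF_y = 0: C_y + 2467.91 − 700 − 168.9·8.7 = 0 → C_y = -298.5 lb.
ΣF_x = 0: no horizontal applied forces, so C_x = 0.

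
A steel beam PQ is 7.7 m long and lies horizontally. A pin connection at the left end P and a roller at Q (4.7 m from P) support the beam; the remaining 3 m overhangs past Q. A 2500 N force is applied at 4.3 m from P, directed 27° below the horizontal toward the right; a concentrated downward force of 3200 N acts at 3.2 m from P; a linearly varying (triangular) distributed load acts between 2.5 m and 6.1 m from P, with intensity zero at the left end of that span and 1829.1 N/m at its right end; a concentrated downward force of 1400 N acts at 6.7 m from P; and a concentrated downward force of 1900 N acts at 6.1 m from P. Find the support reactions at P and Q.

P_x = -2228 N, P_y = -183.9 N, Q_y = 11110 N

Resultant of the triangular load: ½ × 1829.1 × 3.6 = 3292.38 N, acting at 4.9 m from P (one-third of the span from the peak).
ΣM about P: Q_y·4.7 − 2500·sin27°·4.3 − 3200·3.2 − (½·1829.1·3.6)·4.9 − 1400·6.7 − 1900·6.1 = 0 → Q_y = 52223.1/4.7 = 11111.3 ≈ 11110 N.
ΣF_y = 0: P_y + 11111.3 − 2500·sin27° − 3200 − ½·1829.1·3.6 − 1400 − 1900 = 0 → P_y = -183.9 N.
ΣF_x = 0: P_x + 2500·cos27° = 0 → P_x = -2228 N.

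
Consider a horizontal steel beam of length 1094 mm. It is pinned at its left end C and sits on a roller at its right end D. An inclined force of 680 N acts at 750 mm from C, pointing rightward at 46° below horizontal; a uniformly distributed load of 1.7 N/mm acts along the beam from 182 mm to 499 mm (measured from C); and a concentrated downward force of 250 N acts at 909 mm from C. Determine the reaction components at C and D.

C_x = -472.4 N, C_y = 567.3 N, D_y = 710.8 N

Resultant of the distributed load: 1.7 × 317 = 538.9 N at 340.5 mm from C.
Moments about C: D_y·1094 − 680·sin46°·750 − (1.7·317)·340.5 − 250·909 = 0 → D_y = 777609/1094 = 710.794 ≈ 710.8 N.
ΣF_y = 0: C_y + 710.794 − 680·sin46° − 1.7·317 − 250 = 0 → C_y = 567.3 N.
ΣF_x = 0: C_x + 680·cos46° = 0 → C_x = -472.4 N.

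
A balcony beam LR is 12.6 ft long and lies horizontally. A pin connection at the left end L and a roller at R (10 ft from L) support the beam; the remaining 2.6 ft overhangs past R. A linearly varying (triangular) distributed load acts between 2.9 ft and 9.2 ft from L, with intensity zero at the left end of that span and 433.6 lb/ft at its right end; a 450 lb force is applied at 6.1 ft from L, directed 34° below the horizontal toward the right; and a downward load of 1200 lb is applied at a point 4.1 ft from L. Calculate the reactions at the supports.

L_x = -373.1 lb, L_y = 1202 lb, R_y = 1615 lb

Resultant of the triangular load: ½ × 433.6 × 6.3 = 1365.84 lb, acting at 7.1 ft from L (one-third of the span from the peak).
Moments about L: R_y·10 − (½·433.6·6.3)·7.1 − 450·sin34°·6.1 − 1200·4.1 = 0 → R_y = 16152.4/10 = 1615.24 ≈ 1615 lb.
ΣF_y = 0: L_y + 1615.24 − ½·433.6·6.3 − 450·sin34° − 1200 = 0 → L_y = 1202 lb.
ΣF_x = 0: L_x + 450·cos34° = 0 → L_x = -373.1 lb.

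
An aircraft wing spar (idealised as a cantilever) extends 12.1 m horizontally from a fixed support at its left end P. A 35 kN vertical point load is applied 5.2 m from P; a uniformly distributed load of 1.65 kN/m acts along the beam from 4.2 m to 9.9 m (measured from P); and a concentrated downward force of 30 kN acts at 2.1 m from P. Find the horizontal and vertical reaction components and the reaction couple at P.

Resultant of the distributed load: 1.65 × 5.7 = 9.405 kN at 7.05 m from P.
ΣF_x = 0: P_x = 0.
ΣF_y = 0: P_y − 35 − 1.65·5.7 − 30 = 0 → P_y = 74.41 kN.
ΣM about P: M_P − 35·5.2 − (1.65·5.7)·7.05 − 30·2.1 = 0 → M_P = 311.3 kN·m.

P_x = 0, P_y = 74.41 kN, M_P = 311.3 kN·m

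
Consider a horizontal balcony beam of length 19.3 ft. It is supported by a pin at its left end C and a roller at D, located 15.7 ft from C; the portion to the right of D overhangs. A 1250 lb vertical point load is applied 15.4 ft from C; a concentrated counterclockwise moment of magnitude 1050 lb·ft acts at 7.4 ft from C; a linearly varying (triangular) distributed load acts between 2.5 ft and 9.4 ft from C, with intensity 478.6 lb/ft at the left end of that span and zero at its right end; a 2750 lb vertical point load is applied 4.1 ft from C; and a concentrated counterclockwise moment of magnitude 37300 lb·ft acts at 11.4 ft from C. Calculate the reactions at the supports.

C_x = 0, C_y = 5645 lb, D_y = 6.409 lb

Resultant of the triangular load: ½ × 478.6 × 6.9 = 1651.17 lb, acting at 4.8 ft from C (one-third of the span from the peak).
Moments about C: D_y·15.7 − 1250·15.4 + 1050 − (½·478.6·6.9)·4.8 − 2750·4.1 + 37300 = 0 → D_y = 100.616/15.7 = 6.40866 ≈ 6.409 lb.
ΣF_y = 0: C_y + 6.40866 − 1250 − ½·478.6·6.9 − 2750 = 0 → C_y = 5645 lb.
ΣF_x = 0: no horizontal applied forces, so C_x = 0.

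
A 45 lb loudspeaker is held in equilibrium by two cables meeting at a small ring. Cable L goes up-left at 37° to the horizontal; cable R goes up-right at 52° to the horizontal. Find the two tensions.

ΣF_x = 0: −T_L·cos37° + T_R·cos52° = 0 → T_R = 1.2972·T_L.
ΣF_y = 0: T_L·sin37° + T_R·sin52° = 45.
Substitute: T_L·(0.601815 + 1.2972·0.788011) = 45 → T_L = 27.709 ≈ 27.71 lb.
Then T_R = 1.2972 × 27.709 = 35.94 lb.

T_L = 27.71 lb, T_R = 35.94 lb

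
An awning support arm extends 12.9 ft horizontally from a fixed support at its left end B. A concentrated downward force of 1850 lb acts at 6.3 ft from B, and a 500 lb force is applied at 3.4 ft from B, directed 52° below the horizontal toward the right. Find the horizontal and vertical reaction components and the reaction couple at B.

B_x = -307.8 lb, B_y = 2244 lb, M_B = 12990 lb·ft

ΣF_x = 0: B_x + 500·cos52° = 0 → B_x = -307.8 lb.
ΣF_y = 0: B_y − 1850 − 500·sin52° = 0 → B_y = 2244 lb.
ΣM about B: M_B − 1850·6.3 − 500·sin52°·3.4 = 0 → M_B = 12990 lb·ft.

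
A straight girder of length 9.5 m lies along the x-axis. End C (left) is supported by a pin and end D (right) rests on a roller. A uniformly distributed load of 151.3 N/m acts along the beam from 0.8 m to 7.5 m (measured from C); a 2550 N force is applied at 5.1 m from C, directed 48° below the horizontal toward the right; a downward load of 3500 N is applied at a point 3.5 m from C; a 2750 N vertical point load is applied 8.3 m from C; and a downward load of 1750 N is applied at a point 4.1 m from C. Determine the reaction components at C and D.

C_x = -1706 N, C_y = 5001 N, D_y = 5908 N

Resultant of the distributed load: 151.3 × 6.7 = 1013.71 N at 4.15 m from C.
Moments about C: D_y·9.5 − (151.3·6.7)·4.15 − 2550·sin48°·5.1 − 3500·3.5 − 2750·8.3 − 1750·4.1 = 0 → D_y = 56121.5/9.5 = 5907.53 ≈ 5908 N.
ΣF_y = 0: C_y + 5907.53 − 151.3·6.7 − 2550·sin48° − 3500 − 2750 − 1750 = 0 → C_y = 5001 N.
ΣF_x = 0: C_x + 2550·cos48° = 0 → C_x = -1706 N.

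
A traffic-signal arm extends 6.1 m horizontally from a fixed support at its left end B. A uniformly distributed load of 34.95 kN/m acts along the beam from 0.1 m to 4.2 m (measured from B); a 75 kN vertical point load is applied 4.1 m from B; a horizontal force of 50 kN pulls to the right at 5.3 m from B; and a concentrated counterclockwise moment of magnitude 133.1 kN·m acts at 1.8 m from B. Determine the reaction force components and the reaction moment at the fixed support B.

B_x = -50.00 kN, B_y = 218.3 kN, M_B = 482.5 kN·m

Resultant of the distributed load: 34.95 × 4.1 = 143.295 kN at 2.15 m from B.
ΣF_x = 0: B_x + 50 = 0 → B_x = -50.00 kN.
ΣF_y = 0: B_y − 34.95·4.1 − 75 = 0 → B_y = 218.3 kN.
ΣM about B: M_B − (34.95·4.1)·2.15 − 75·4.1 + 133.1 = 0 → M_B = 482.5 kN·m.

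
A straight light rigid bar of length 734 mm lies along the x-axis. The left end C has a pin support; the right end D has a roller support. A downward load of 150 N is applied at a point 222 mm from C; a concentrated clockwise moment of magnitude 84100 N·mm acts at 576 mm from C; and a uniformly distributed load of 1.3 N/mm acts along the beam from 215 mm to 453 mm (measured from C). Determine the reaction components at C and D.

C_x = 0, C_y = 158.7 N, D_y = 300.7 N

Resultant of the distributed load: 1.3 × 238 = 309.4 N at 334 mm from C.
Taking moments about C: D_y·734 − 150·222 − 84100 − (1.3·238)·334 = 0 → D_y = 220739.6/734 = 300.735 ≈ 300.7 N.
ΣF_y = 0: C_y + 300.735 − 150 − 1.3·238 = 0 → C_y = 158.7 N.
ΣF_x = 0: no horizontal applied forces, so C_x = 0.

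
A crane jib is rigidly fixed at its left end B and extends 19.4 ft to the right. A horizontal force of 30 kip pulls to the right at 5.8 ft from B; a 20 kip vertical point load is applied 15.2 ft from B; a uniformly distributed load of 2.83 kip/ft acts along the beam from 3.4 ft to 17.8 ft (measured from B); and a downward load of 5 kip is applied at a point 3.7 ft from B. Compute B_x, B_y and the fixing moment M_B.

B_x = -30.00 kip, B_y = 65.75 kip, M_B = 754.5 kip·ft

Resultant of the distributed load: 2.83 × 14.4 = 40.752 kip at 10.6 ft from B.
ΣF_x = 0: B_x + 30 = 0 → B_x = -30.00 kip.
ΣF_y = 0: B_y − 20 − 2.83·14.4 − 5 = 0 → B_y = 65.75 kip.
ΣM about B: M_B − 20·15.2 − (2.83·14.4)·10.6 − 5·3.7 = 0 → M_B = 754.5 kip·ft.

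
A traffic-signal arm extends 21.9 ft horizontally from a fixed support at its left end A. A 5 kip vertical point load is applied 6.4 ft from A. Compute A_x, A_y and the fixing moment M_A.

ΣF_x = 0: A_x = 0.
ΣF_y = 0: A_y − 5 = 0 → A_y = 5.000 kip.
ΣM about A: M_A − 5·6.4 = 0 → M_A = 32.00 kip·ft.

A_x = 0, A_y = 5.000 kip, M_A = 32.00 kip·ft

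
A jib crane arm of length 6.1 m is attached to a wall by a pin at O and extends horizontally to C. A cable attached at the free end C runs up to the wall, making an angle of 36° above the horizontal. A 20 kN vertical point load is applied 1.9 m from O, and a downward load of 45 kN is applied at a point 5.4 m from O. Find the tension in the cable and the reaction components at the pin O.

ΣM about O: T·sin36°·6.1 − 20·1.9 − 45·5.4 = 0 → T = 281/(6.1·0.587785) = 78.3715 ≈ 78.37 kN.
ΣF_x = 0: O_x − T·cos36° = 0 → O_x = 78.3715 × 0.809017 = 63.40 kN.
ΣF_y = 0: O_y + T·sin36° − 20 − 45 = 0 → O_y = 65 − 78.3715 × 0.587785 = 18.93 kN.

T = 78.37 kN, O_x = 63.40 kN, O_y = 18.93 kN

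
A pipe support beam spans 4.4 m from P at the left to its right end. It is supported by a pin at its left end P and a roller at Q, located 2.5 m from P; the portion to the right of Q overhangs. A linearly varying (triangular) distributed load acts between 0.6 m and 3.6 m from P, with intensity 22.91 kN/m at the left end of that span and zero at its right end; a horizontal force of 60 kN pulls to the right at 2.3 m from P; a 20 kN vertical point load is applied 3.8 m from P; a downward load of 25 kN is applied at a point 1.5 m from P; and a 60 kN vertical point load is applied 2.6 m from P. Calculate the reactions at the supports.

Resultant of the triangular load: ½ × 22.91 × 3 = 34.365 kN, acting at 1.6 m from P (one-third of the span from the peak).
ΣM about P: Q_y·2.5 − (½·22.91·3)·1.6 − 20·3.8 − 25·1.5 − 60·2.6 = 0 → Q_y = 324.484/2.5 = 129.794 ≈ 129.8 kN.
ΣF_y = 0: P_y + 129.794 − ½·22.91·3 − 20 − 25 − 60 = 0 → P_y = 9.571 kN.
ΣF_x = 0: P_x + 60 = 0 → P_x = -60.00 kN.

P_x = -60.00 kN, P_y = 9.571 kN, Q_y = 129.8 kN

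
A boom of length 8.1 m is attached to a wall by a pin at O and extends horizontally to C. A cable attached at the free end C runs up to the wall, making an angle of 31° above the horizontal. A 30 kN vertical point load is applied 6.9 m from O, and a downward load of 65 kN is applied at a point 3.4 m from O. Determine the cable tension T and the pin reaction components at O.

T = 102.6 kN, O_x = 87.94 kN, O_y = 42.16 kN

ΣM about O: T·sin31°·8.1 − 30·6.9 − 65·3.4 = 0 → T = 428/(8.1·0.515038) = 102.593 ≈ 102.6 kN.
ΣF_x = 0: O_x − T·cos31° = 0 → O_x = 102.593 × 0.857167 = 87.94 kN.
ΣF_y = 0: O_y + T·sin31° − 30 − 65 = 0 → O_y = 95 − 102.593 × 0.515038 = 42.16 kN.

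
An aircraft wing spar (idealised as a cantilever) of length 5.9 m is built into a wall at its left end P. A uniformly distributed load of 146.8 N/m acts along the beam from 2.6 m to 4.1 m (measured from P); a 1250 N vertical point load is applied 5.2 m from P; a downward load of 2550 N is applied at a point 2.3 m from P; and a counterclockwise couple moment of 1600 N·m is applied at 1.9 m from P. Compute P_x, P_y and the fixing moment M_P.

P_x = 0, P_y = 4020 N, M_P = 11500 N·m

Resultant of the distributed load: 146.8 × 1.5 = 220.2 N at 3.35 m from P.
ΣF_x = 0: P_x = 0.
ΣF_y = 0: P_y − 146.8·1.5 − 1250 − 2550 = 0 → P_y = 4020 N.
ΣM about P: M_P − (146.8·1.5)·3.35 − 1250·5.2 − 2550·2.3 + 1600 = 0 → M_P = 11500 N·m.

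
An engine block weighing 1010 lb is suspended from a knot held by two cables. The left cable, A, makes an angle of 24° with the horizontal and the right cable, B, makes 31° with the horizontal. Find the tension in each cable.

T_A = 1057 lb, T_B = 1126 lb

ΣF_x = 0: −T_A·cos24° + T_B·cos31° = 0 → T_B = 1.06577·T_A.
ΣF_y = 0: T_A·sin24° + T_B·sin31° = 1010.
Substitute: T_A·(0.406737 + 1.06577·0.515038) = 1010 → T_A = 1056.87 ≈ 1057 lb.
Then T_B = 1.06577 × 1056.87 = 1126 lb.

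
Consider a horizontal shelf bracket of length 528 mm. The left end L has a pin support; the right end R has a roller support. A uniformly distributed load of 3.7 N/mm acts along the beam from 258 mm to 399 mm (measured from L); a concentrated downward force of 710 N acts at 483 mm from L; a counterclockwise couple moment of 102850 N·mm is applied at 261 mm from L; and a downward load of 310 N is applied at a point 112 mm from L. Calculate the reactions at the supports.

Resultant of the distributed load: 3.7 × 141 = 521.7 N at 328.5 mm from L.
Moments about L: R_y·528 − (3.7·141)·328.5 − 710·483 + 102850 − 310·112 = 0 → R_y = 446178.45/528 = 845.035 ≈ 845.0 N.
ΣF_y = 0: L_y + 845.035 − 3.7·141 − 710 − 310 = 0 → L_y = 696.7 N.
ΣF_x = 0: no horizontal applied forces, so L_x = 0.

L_x = 0, L_y = 696.7 N, R_y = 845.0 N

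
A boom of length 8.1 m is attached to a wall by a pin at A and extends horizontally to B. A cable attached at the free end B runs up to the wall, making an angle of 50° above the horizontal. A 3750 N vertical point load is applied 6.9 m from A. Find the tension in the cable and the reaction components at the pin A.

ΣM about A: T·sin50°·8.1 − 3750·6.9 = 0 → T = 25875/(8.1·0.766044) = 4170.05 ≈ 4170 N.
ΣF_x = 0: A_x − T·cos50° = 0 → A_x = 4170.05 × 0.642788 = 2680 N.
ΣF_y = 0: A_y + T·sin50° − 3750 = 0 → A_y = 3750 − 4170.05 × 0.766044 = 555.6 N.

T = 4170 N, A_x = 2680 N, A_y = 555.6 N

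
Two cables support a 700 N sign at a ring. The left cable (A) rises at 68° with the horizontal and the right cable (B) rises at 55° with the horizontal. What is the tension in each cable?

T_A = 478.7 N, T_B = 312.7 N

ΣF_x = 0: −T_A·cos68° + T_B·cos55° = 0 → T_B = 0.653107·T_A.
ΣF_y = 0: T_A·sin68° + T_B·sin55° = 700.
Substitute: T_A·(0.927184 + 0.653107·0.819152) = 700 → T_A = 478.738 ≈ 478.7 N.
Then T_B = 0.653107 × 478.738 = 312.7 N.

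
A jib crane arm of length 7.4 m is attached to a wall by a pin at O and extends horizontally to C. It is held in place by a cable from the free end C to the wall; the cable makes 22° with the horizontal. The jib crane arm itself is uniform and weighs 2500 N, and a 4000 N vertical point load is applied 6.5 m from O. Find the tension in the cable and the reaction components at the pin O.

ΣM about O: T·sin22°·7.4 − 2500·3.7 − 4000·6.5 = 0 → T = 35250/(7.4·0.374607) = 12716 ≈ 12720 N.
ΣF_x = 0: O_x − T·cos22° = 0 → O_x = 12716 × 0.927184 = 11790 N.
ΣF_y = 0: O_y + T·sin22° − 2500 − 4000 = 0 → O_y = 6500 − 12716 × 0.374607 = 1736 N.

T = 12720 N, O_x = 11790 N, O_y = 1736 N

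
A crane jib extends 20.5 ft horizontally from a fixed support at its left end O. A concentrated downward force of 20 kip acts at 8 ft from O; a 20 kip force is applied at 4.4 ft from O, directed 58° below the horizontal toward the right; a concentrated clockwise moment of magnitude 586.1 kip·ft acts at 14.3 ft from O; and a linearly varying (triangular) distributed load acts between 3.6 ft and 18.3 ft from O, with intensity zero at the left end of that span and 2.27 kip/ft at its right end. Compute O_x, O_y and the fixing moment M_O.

O_x = -10.60 kip, O_y = 53.65 kip, M_O = 1044 kip·ft

Resultant of the triangular load: ½ × 2.27 × 14.7 = 16.6845 kip, acting at 13.4 ft from O (one-third of the span from the peak).
ΣF_x = 0: O_x + 20·cos58° = 0 → O_x = -10.60 kip.
ΣF_y = 0: O_y − 20 − 20·sin58° − ½·2.27·14.7 = 0 → O_y = 53.65 kip.
ΣM about O: M_O − 20·8 − 20·sin58°·4.4 − 586.1 − (½·2.27·14.7)·13.4 = 0 → M_O = 1044 kip·ft.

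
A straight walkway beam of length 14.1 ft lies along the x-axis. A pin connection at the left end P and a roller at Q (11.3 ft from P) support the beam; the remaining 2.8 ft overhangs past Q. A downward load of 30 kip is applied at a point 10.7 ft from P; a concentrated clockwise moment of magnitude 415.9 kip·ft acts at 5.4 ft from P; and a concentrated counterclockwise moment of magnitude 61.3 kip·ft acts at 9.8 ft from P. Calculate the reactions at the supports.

P_x = 0, P_y = -29.79 kip, Q_y = 59.79 kip

Moments about P: Q_y·11.3 − 30·10.7 − 415.9 + 61.3 = 0 → Q_y = 675.6/11.3 = 59.7876 ≈ 59.79 kip.
ΣF_y = 0: P_y + 59.7876 − 30 = 0 → P_y = -29.79 kip.
ΣF_x = 0: no horizontal applied forces, so P_x = 0.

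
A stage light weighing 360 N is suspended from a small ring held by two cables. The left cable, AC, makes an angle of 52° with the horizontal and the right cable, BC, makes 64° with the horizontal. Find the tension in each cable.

ΣF_x = 0: −T_AC·cos52° + T_BC·cos64° = 0 → T_BC = 1.40443·T_AC.
ΣF_y = 0: T_AC·sin52° + T_BC·sin64° = 360.
Substitute: T_AC·(0.788011 + 1.40443·0.898794) = 360 → T_AC = 175.584 ≈ 175.6 N.
Then T_BC = 1.40443 × 175.584 = 246.6 N.

T_AC = 175.6 N, T_BC = 246.6 N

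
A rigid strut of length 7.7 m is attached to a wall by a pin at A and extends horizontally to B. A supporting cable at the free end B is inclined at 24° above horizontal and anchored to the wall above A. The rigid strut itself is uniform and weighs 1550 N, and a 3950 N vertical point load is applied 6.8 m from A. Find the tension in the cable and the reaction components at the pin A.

ΣM about A: T·sin24°·7.7 − 1550·3.85 − 3950·6.8 = 0 → T = 32827.5/(7.7·0.406737) = 10481.7 ≈ 10480 N.
ΣF_x = 0: A_x − T·cos24° = 0 → A_x = 10481.7 × 0.913545 = 9576 N.
ΣF_y = 0: A_y + T·sin24° − 1550 − 3950 = 0 → A_y = 5500 − 10481.7 × 0.406737 = 1237 N.

T = 10480 N, A_x = 9576 N, A_y = 1237 N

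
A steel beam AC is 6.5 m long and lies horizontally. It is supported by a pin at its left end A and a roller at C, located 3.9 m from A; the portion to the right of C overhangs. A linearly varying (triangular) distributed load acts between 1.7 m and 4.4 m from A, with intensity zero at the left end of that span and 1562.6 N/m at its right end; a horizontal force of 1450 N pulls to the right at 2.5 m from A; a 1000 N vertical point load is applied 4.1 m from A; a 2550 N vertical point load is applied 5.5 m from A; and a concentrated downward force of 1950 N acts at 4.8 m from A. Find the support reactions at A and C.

Resultant of the triangular load: ½ × 1562.6 × 2.7 = 2109.51 N, acting at 3.5 m from A (one-third of the span from the peak).
Taking moments about A: C_y·3.9 − (½·1562.6·2.7)·3.5 − 1000·4.1 − 2550·5.5 − 1950·4.8 = 0 → C_y = 34868.285/3.9 = 8940.59 ≈ 8941 N.
ΣF_y = 0: A_y + 8940.59 − ½·1562.6·2.7 − 1000 − 2550 − 1950 = 0 → A_y = -1331 N.
ΣF_x = 0: A_x + 1450 = 0 → A_x = -1450 N.

A_x = -1450 N, A_y = -1331 N, C_y = 8941 N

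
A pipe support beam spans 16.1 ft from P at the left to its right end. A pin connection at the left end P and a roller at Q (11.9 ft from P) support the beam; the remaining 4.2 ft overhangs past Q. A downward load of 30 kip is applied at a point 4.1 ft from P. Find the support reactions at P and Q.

Moments about P: Q_y·11.9 − 30·4.1 = 0 → Q_y = 123/11.9 = 10.3361 ≈ 10.34 kip.
ΣF_y = 0: P_y + 10.3361 − 30 = 0 → P_y = 19.66 kip.
ΣF_x = 0: no horizontal applied forces, so P_x = 0.

P_x = 0, P_y = 19.66 kip, Q_y = 10.34 kip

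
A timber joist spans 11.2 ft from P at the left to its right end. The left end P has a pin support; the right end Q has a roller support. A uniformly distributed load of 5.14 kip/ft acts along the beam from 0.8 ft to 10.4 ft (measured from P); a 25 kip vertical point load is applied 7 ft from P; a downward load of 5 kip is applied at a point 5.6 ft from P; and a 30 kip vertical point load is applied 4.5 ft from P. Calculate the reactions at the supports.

P_x = 0, P_y = 54.49 kip, Q_y = 54.85 kip

Resultant of the distributed load: 5.14 × 9.6 = 49.344 kip at 5.6 ft from P.
ΣM about P: Q_y·11.2 − (5.14·9.6)·5.6 − 25·7 − 5·5.6 − 30·4.5 = 0 → Q_y = 614.3264/11.2 = 54.8506 ≈ 54.85 kip.
ΣF_y = 0: P_y + 54.8506 − 5.14·9.6 − 25 − 5 − 30 = 0 → P_y = 54.49 kip.
ΣF_x = 0: no horizontal applied forces, so P_x = 0.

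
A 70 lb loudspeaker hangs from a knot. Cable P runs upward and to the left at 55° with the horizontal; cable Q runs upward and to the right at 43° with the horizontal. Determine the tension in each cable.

T_P = 51.70 lb, T_Q = 40.54 lb

ΣF_x = 0: −T_P·cos55° + T_Q·cos43° = 0 → T_Q = 0.784267·T_P.
ΣF_y = 0: T_P·sin55° + T_Q·sin43° = 70.
Substitute: T_P·(0.819152 + 0.784267·0.681998) = 70 → T_P = 51.6979 ≈ 51.70 lb.
Then T_Q = 0.784267 × 51.6979 = 40.54 lb.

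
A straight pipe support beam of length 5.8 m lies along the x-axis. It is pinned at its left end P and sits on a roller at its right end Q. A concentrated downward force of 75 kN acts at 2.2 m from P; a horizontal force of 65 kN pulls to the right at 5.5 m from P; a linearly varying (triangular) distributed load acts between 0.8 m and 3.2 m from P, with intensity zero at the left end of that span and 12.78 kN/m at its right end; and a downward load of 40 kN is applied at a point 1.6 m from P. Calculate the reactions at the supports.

P_x = -65.00 kN, P_y = 84.51 kN, Q_y = 45.83 kN

Resultant of the triangular load: ½ × 12.78 × 2.4 = 15.336 kN, acting at 2.4 m from P (one-third of the span from the peak).
ΣM about P: Q_y·5.8 − 75·2.2 − (½·12.78·2.4)·2.4 − 40·1.6 = 0 → Q_y = 265.8064/5.8 = 45.8287 ≈ 45.83 kN.
ΣF_y = 0: P_y + 45.8287 − 75 − ½·12.78·2.4 − 40 = 0 → P_y = 84.51 kN.
ΣF_x = 0: P_x + 65 = 0 → P_x = -65.00 kN.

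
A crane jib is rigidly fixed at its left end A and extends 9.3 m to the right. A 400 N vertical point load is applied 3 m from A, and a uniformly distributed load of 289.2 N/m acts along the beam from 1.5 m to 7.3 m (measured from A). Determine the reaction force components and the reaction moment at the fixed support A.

Resultant of the distributed load: 289.2 × 5.8 = 1677.36 N at 4.4 m from A.
ΣF_x = 0: A_x = 0.
ΣF_y = 0: A_y − 400 − 289.2·5.8 = 0 → A_y = 2077 N.
ΣM about A: M_A − 400·3 − (289.2·5.8)·4.4 = 0 → M_A = 8580 N·m.

A_x = 0, A_y = 2077 N, M_A = 8580 N·m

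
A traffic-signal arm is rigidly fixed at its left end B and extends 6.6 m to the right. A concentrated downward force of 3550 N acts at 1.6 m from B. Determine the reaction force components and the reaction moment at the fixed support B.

ΣF_x = 0: B_x = 0.
ΣF_y = 0: B_y − 3550 = 0 → B_y = 3550 N.
ΣM about B: M_B − 3550·1.6 = 0 → M_B = 5680 N·m.

B_x = 0, B_y = 3550 N, M_B = 5680 N·m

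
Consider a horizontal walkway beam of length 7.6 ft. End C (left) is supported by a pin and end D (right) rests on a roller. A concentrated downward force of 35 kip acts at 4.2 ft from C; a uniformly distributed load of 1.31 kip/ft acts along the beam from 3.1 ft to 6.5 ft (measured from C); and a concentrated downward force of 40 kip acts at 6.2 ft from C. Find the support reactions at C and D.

Resultant of the distributed load: 1.31 × 3.4 = 4.454 kip at 4.8 ft from C.
Moments about C: D_y·7.6 − 35·4.2 − (1.31·3.4)·4.8 − 40·6.2 = 0 → D_y = 416.3792/7.6 = 54.7867 ≈ 54.79 kip.
ΣF_y = 0: C_y + 54.7867 − 35 − 1.31·3.4 − 40 = 0 → C_y = 24.67 kip.
ΣF_x = 0: no horizontal applied forces, so C_x = 0.

C_x = 0, C_y = 24.67 kip, D_y = 54.79 kip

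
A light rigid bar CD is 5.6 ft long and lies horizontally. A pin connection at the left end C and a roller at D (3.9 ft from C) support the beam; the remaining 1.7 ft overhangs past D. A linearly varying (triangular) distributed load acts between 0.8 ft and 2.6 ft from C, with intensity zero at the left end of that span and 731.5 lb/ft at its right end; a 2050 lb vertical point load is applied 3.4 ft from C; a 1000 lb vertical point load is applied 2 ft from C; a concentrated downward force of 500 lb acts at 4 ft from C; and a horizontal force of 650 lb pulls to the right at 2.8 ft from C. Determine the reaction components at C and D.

C_x = -650.0 lb, C_y = 1058 lb, D_y = 3150 lb

Resultant of the triangular load: ½ × 731.5 × 1.8 = 658.35 lb, acting at 2 ft from C (one-third of the span from the peak).
Moments about C: D_y·3.9 − (½·731.5·1.8)·2 − 2050·3.4 − 1000·2 − 500·4 = 0 → D_y = 12286.7/3.9 = 3150.44 ≈ 3150 lb.
ΣF_y = 0: C_y + 3150.44 − ½·731.5·1.8 − 2050 − 1000 − 500 = 0 → C_y = 1058 lb.
ΣF_x = 0: C_x + 650 = 0 → C_x = -650.0 lb.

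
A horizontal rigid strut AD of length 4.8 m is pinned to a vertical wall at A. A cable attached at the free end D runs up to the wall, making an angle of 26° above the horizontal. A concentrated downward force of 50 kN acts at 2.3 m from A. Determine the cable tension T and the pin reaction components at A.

ΣM about A: T·sin26°·4.8 − 50·2.3 = 0 → T = 115/(4.8·0.438371) = 54.6531 ≈ 54.65 kN.
ΣF_x = 0: A_x − T·cos26° = 0 → A_x = 54.6531 × 0.898794 = 49.12 kN.
ΣF_y = 0: A_y + T·sin26° − 50 = 0 → A_y = 50 − 54.6531 × 0.438371 = 26.04 kN.

T = 54.65 kN, A_x = 49.12 kN, A_y = 26.04 kN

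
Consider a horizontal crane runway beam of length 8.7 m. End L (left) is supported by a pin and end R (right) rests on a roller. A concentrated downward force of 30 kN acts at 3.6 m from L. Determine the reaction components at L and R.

L_x = 0, L_y = 17.59 kN, R_y = 12.41 kN

ΣM about L: R_y·8.7 − 30·3.6 = 0 → R_y = 108/8.7 = 12.4138 ≈ 12.41 kN.
ΣF_y = 0: L_y + 12.4138 − 30 = 0 → L_y = 17.59 kN.
ΣF_x = 0: no horizontal applied forces, so L_x = 0.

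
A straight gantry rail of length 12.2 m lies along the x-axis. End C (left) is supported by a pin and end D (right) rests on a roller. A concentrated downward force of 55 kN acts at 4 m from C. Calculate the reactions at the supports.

C_x = 0, C_y = 36.97 kN, D_y = 18.03 kN

Taking moments about C: D_y·12.2 − 55·4 = 0 → D_y = 220/12.2 = 18.0328 ≈ 18.03 kN.
ΣF_y = 0: C_y + 18.0328 − 55 = 0 → C_y = 36.97 kN.
ΣF_x = 0: no horizontal applied forces, so C_x = 0.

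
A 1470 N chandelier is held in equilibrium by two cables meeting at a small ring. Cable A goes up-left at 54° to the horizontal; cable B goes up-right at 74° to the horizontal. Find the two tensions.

ΣF_x = 0: −T_A·cos54° + T_B·cos74° = 0 → T_B = 2.13246·T_A.
ΣF_y = 0: T_A·sin54° + T_B·sin74° = 1470.
Substitute: T_A·(0.809017 + 2.13246·0.961262) = 1470 → T_A = 514.189 ≈ 514.2 N.
Then T_B = 2.13246 × 514.189 = 1096 N.

T_A = 514.2 N, T_B = 1096 N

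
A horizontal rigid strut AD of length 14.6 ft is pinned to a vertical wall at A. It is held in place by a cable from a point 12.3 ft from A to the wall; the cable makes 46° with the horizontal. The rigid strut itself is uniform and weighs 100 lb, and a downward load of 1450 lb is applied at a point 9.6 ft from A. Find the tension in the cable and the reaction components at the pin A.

ΣM about A: T·sin46°·12.3 − 100·7.3 − 1450·9.6 = 0 → T = 14650/(12.3·0.71934) = 1655.76 ≈ 1656 lb.
ΣF_x = 0: A_x − T·cos46° = 0 → A_x = 1655.76 × 0.694658 = 1150 lb.
ΣF_y = 0: A_y + T·sin46° − 100 − 1450 = 0 → A_y = 1550 − 1655.76 × 0.71934 = 358.9 lb.

T = 1656 lb, A_x = 1150 lb, A_y = 358.9 lb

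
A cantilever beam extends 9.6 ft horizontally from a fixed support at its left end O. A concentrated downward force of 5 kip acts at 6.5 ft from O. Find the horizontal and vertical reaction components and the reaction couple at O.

O_x = 0, O_y = 5.000 kip, M_O = 32.50 kip·ft

ΣF_x = 0: O_x = 0.
ΣF_y = 0: O_y − 5 = 0 → O_y = 5.000 kip.
ΣM about O: M_O − 5·6.5 = 0 → M_O = 32.50 kip·ft.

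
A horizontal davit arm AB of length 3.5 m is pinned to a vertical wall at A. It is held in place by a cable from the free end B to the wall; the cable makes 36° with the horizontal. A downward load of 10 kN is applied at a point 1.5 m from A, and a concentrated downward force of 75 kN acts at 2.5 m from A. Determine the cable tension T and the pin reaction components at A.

ΣM about A: T·sin36°·3.5 − 10·1.5 − 75·2.5 = 0 → T = 202.5/(3.5·0.587785) = 98.4325 ≈ 98.43 kN.
ΣF_x = 0: A_x − T·cos36° = 0 → A_x = 98.4325 × 0.809017 = 79.63 kN.
ΣF_y = 0: A_y + T·sin36° − 10 − 75 = 0 → A_y = 85 − 98.4325 × 0.587785 = 27.14 kN.

T = 98.43 kN, A_x = 79.63 kN, A_y = 27.14 kN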